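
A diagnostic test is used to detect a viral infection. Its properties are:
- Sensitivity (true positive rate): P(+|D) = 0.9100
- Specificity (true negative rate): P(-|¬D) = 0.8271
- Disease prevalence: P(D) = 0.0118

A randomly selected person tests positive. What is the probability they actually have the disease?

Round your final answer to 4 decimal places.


Let D = has disease, + = positive test

Given:
- P(D) = 0.0118 (prevalence)
- P(+|D) = 0.9100 (sensitivity)
- P(-|¬D) = 0.8271 (specificity)
- P(+|¬D) = 0.1729 (false positive rate = 1 - specificity)

Step 1: Find P(+)
P(+) = P(+|D)P(D) + P(+|¬D)P(¬D)
     = 0.9100 × 0.0118 + 0.1729 × 0.9882
     = 0.01073800 + 0.17085978
     = 0.18159778

Step 2: Apply Bayes' theorem for P(D|+)
P(D|+) = P(+|D)P(D) / P(+)
       = 0.01073800 / 0.18159778
       = 0.0591


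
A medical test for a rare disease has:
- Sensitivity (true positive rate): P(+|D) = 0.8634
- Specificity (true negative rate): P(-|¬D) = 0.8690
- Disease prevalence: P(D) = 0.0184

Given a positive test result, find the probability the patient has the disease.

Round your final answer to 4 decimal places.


Let D = has disease, + = positive test

Given:
- P(D) = 0.0184 (prevalence)
- P(+|D) = 0.8634 (sensitivity)
- P(-|¬D) = 0.8690 (specificity)
- P(+|¬D) = 0.1310 (false positive rate = 1 - specificity)

Step 1: Find P(+)
P(+) = P(+|D)P(D) + P(+|¬D)P(¬D)
     = 0.8634 × 0.0184 + 0.1310 × 0.9816
     = 0.01588656 + 0.12858960
     = 0.14447616

Step 2: Apply Bayes' theorem for P(D|+)
P(D|+) = P(+|D)P(D) / P(+)
       = 0.01588656 / 0.14447616
       = 0.1100


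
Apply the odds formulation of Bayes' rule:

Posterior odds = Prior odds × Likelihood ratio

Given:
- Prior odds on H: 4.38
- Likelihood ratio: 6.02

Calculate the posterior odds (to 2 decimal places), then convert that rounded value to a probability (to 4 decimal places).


Step 1: Calculate posterior odds
Posterior odds = Prior odds × LR
               = 4.38 × 6.02
               = 26.37

Step 2: Convert to probability
P(H|E) = Posterior odds / (1 + Posterior odds)
       = 26.37 / (1 + 26.37)
       = 26.37 / 27.37
       = 0.9635

The evidence increased P(H) from 0.8141 to 0.9635.


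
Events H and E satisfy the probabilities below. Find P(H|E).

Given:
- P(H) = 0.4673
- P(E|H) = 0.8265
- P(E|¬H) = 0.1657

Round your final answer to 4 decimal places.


Bayes' theorem: P(H|E) = P(E|H) × P(H) / P(E)

Step 1: Calculate P(E) using law of total probability
P(E) = P(E|H)P(H) + P(E|¬H)P(¬H)
     = 0.8265 × 0.4673 + 0.1657 × 0.5327
     = 0.38622345 + 0.08826839
     = 0.47449184

Step 2: Apply Bayes' theorem
P(H|E) = P(E|H) × P(H) / P(E)
       = 0.38622345 / 0.47449184
       = 0.8140


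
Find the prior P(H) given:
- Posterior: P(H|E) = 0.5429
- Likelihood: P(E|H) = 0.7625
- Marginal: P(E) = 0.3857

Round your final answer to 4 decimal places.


From Bayes' theorem: P(H|E) = P(E|H) × P(H) / P(E)

Rearranging for P(H):
P(H) = P(H|E) × P(E) / P(E|H)
     = 0.5429 × 0.3857 / 0.7625
     = 0.20939653 / 0.7625
     = 0.2746


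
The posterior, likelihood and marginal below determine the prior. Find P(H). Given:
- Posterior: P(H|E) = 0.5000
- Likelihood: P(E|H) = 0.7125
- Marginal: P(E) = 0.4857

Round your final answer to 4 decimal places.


From Bayes' theorem: P(H|E) = P(E|H) × P(H) / P(E)

Rearranging for P(H):
P(H) = P(H|E) × P(E) / P(E|H)
     = 0.5000 × 0.4857 / 0.7125
     = 0.24285000 / 0.7125
     = 0.3408


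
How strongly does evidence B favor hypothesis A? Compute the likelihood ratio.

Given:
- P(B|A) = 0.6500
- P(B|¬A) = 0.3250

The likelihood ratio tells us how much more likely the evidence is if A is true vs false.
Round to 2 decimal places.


Likelihood Ratio (LR) = P(B|A) / P(B|¬A)

LR = 0.6500 / 0.3250
   = 2.00

The evidence is 2.00 times more likely if A is true than if A is false.
LR > 1, so observing B raises the odds in favor of A.


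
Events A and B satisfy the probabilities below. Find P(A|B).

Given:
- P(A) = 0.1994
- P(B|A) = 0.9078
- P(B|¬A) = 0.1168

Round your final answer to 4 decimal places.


Bayes' theorem: P(A|B) = P(B|A) × P(A) / P(B)

Step 1: Calculate P(B) using law of total probability
P(B) = P(B|A)P(A) + P(B|¬A)P(¬A)
     = 0.9078 × 0.1994 + 0.1168 × 0.8006
     = 0.18101532 + 0.09351008
     = 0.27452540

Step 2: Apply Bayes' theorem
P(A|B) = P(B|A) × P(A) / P(B)
       = 0.18101532 / 0.27452540
       = 0.6594


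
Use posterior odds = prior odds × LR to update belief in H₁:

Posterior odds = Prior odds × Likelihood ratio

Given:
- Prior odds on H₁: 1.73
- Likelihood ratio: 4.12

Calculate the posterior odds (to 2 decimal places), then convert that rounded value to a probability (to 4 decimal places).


Step 1: Calculate posterior odds
Posterior odds = Prior odds × LR
               = 1.73 × 4.12
               = 7.13

Step 2: Convert to probability
P(H₁|E) = Posterior odds / (1 + Posterior odds)
       = 7.13 / (1 + 7.13)
       = 7.13 / 8.13
       = 0.8770

The evidence increased P(H₁) from 0.6337 to 0.8770.


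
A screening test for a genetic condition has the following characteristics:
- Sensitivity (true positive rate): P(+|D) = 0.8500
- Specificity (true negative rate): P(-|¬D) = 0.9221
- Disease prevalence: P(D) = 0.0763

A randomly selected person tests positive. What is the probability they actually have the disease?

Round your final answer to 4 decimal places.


Let D = has disease, + = positive test

Given:
- P(D) = 0.0763 (prevalence)
- P(+|D) = 0.8500 (sensitivity)
- P(-|¬D) = 0.9221 (specificity)
- P(+|¬D) = 0.0779 (false positive rate = 1 - specificity)

Step 1: Find P(+)
P(+) = P(+|D)P(D) + P(+|¬D)P(¬D)
     = 0.8500 × 0.0763 + 0.0779 × 0.9237
     = 0.06485500 + 0.07195623
     = 0.13681123

Step 2: Apply Bayes' theorem for P(D|+)
P(D|+) = P(+|D)P(D) / P(+)
       = 0.06485500 / 0.13681123
       = 0.4740


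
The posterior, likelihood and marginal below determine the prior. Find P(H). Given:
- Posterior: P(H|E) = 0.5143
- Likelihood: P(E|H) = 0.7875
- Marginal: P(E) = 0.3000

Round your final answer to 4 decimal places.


From Bayes' theorem: P(H|E) = P(E|H) × P(H) / P(E)

Rearranging for P(H):
P(H) = P(H|E) × P(E) / P(E|H)
     = 0.5143 × 0.3000 / 0.7875
     = 0.15429000 / 0.7875
     = 0.1959


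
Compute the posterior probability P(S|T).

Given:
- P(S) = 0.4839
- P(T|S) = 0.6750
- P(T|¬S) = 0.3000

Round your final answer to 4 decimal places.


Bayes' theorem: P(S|T) = P(T|S) × P(S) / P(T)

Step 1: Calculate P(T) using law of total probability
P(T) = P(T|S)P(S) + P(T|¬S)P(¬S)
     = 0.6750 × 0.4839 + 0.3000 × 0.5161
     = 0.32663250 + 0.15483000
     = 0.48146250

Step 2: Apply Bayes' theorem
P(S|T) = P(T|S) × P(S) / P(T)
       = 0.32663250 / 0.48146250
       = 0.6784


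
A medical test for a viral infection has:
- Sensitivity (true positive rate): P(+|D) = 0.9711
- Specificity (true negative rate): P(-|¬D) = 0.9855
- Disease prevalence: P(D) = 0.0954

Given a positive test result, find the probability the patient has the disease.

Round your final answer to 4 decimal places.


Let D = has disease, + = positive test

Given:
- P(D) = 0.0954 (prevalence)
- P(+|D) = 0.9711 (sensitivity)
- P(-|¬D) = 0.9855 (specificity)
- P(+|¬D) = 0.0145 (false positive rate = 1 - specificity)

Step 1: Find P(+)
P(+) = P(+|D)P(D) + P(+|¬D)P(¬D)
     = 0.9711 × 0.0954 + 0.0145 × 0.9046
     = 0.09264294 + 0.01311670
     = 0.10575964

Step 2: Apply Bayes' theorem for P(D|+)
P(D|+) = P(+|D)P(D) / P(+)
       = 0.09264294 / 0.10575964
       = 0.8760


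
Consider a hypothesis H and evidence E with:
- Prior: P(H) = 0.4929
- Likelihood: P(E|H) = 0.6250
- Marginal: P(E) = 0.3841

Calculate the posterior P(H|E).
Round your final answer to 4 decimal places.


Using Bayes' theorem:

P(H|E) = P(E|H) × P(H) / P(E)
       = 0.6250 × 0.4929 / 0.3841
       = 0.30806250 / 0.3841
       = 0.8020

The evidence strengthens our belief in H.
Prior: 0.4929 → Posterior: 0.8020


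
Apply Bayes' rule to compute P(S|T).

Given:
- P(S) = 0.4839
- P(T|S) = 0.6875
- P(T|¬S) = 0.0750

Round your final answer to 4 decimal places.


Bayes' theorem: P(S|T) = P(T|S) × P(S) / P(T)

Step 1: Calculate P(T) using law of total probability
P(T) = P(T|S)P(S) + P(T|¬S)P(¬S)
     = 0.6875 × 0.4839 + 0.0750 × 0.5161
     = 0.33268125 + 0.03870750
     = 0.37138875

Step 2: Apply Bayes' theorem
P(S|T) = P(T|S) × P(S) / P(T)
       = 0.33268125 / 0.37138875
       = 0.8958


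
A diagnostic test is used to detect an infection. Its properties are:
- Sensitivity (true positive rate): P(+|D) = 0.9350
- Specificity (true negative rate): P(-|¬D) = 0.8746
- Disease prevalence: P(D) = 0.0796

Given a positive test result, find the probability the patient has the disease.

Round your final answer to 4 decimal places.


Let D = has disease, + = positive test

Given:
- P(D) = 0.0796 (prevalence)
- P(+|D) = 0.9350 (sensitivity)
- P(-|¬D) = 0.8746 (specificity)
- P(+|¬D) = 0.1254 (false positive rate = 1 - specificity)

Step 1: Find P(+)
P(+) = P(+|D)P(D) + P(+|¬D)P(¬D)
     = 0.9350 × 0.0796 + 0.1254 × 0.9204
     = 0.07442600 + 0.11541816
     = 0.18984416

Step 2: Apply Bayes' theorem for P(D|+)
P(D|+) = P(+|D)P(D) / P(+)
       = 0.07442600 / 0.18984416
       = 0.3920


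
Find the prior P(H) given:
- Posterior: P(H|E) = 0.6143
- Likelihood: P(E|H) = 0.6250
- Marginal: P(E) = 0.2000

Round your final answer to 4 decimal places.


From Bayes' theorem: P(H|E) = P(E|H) × P(H) / P(E)

Rearranging for P(H):
P(H) = P(H|E) × P(E) / P(E|H)
     = 0.6143 × 0.2000 / 0.6250
     = 0.12286000 / 0.6250
     = 0.1966


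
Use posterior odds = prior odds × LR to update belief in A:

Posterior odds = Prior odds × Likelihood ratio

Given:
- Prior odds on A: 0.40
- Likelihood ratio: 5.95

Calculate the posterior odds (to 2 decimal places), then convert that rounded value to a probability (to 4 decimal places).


Step 1: Calculate posterior odds
Posterior odds = Prior odds × LR
               = 0.40 × 5.95
               = 2.38

Step 2: Convert to probability
P(A|E) = Posterior odds / (1 + Posterior odds)
       = 2.38 / (1 + 2.38)
       = 2.38 / 3.38
       = 0.7041

The evidence increased P(A) from 0.2857 to 0.7041.


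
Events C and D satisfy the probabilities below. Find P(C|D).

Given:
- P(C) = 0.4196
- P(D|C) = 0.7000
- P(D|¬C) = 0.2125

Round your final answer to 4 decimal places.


Bayes' theorem: P(C|D) = P(D|C) × P(C) / P(D)

Step 1: Calculate P(D) using law of total probability
P(D) = P(D|C)P(C) + P(D|¬C)P(¬C)
     = 0.7000 × 0.4196 + 0.2125 × 0.5804
     = 0.29372000 + 0.12333500
     = 0.41705500

Step 2: Apply Bayes' theorem
P(C|D) = P(D|C) × P(C) / P(D)
       = 0.29372000 / 0.41705500
       = 0.7043


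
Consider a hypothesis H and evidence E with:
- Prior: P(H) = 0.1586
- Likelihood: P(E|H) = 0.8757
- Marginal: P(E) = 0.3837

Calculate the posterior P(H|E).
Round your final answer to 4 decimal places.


Using Bayes' theorem:

P(H|E) = P(E|H) × P(H) / P(E)
       = 0.8757 × 0.1586 / 0.3837
       = 0.13888602 / 0.3837
       = 0.3620

The evidence strengthens our belief in H.
Prior: 0.1586 → Posterior: 0.3620


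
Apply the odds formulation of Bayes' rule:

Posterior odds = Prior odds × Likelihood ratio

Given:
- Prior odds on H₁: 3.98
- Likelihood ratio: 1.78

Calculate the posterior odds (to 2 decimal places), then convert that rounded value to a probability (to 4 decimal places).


Step 1: Calculate posterior odds
Posterior odds = Prior odds × LR
               = 3.98 × 1.78
               = 7.08

Step 2: Convert to probability
P(H₁|E) = Posterior odds / (1 + Posterior odds)
       = 7.08 / (1 + 7.08)
       = 7.08 / 8.08
       = 0.8762

The evidence increased P(H₁) from 0.7992 to 0.8762.


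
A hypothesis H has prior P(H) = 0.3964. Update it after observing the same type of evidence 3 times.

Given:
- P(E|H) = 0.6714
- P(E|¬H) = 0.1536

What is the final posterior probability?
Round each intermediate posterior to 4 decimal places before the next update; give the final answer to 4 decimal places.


Sequential Bayesian updating:

Initial prior: P(H) = 0.3964

Update 1:
  P(E) = 0.6714 × 0.3964 + 0.1536 × 0.6036 = 0.26614296 + 0.09271296 = 0.35885592
  P(H|E) = 0.26614296 / 0.35885592 = 0.7416

Update 2:
  P(E) = 0.6714 × 0.7416 + 0.1536 × 0.2584 = 0.49791024 + 0.03969024 = 0.53760048
  P(H|E) = 0.49791024 / 0.53760048 = 0.9262

Update 3:
  P(E) = 0.6714 × 0.9262 + 0.1536 × 0.0738 = 0.62185068 + 0.01133568 = 0.63318636
  P(H|E) = 0.62185068 / 0.63318636 = 0.9821

Final posterior: 0.9821


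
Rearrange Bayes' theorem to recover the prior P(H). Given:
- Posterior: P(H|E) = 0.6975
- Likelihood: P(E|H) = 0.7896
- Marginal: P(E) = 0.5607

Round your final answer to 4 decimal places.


From Bayes' theorem: P(H|E) = P(E|H) × P(H) / P(E)

Rearranging for P(H):
P(H) = P(H|E) × P(E) / P(E|H)
     = 0.6975 × 0.5607 / 0.7896
     = 0.39108825 / 0.7896
     = 0.4953


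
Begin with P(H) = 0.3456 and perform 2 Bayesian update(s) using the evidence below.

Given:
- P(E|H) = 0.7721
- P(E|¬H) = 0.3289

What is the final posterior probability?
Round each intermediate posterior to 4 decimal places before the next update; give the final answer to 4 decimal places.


Sequential Bayesian updating:

Initial prior: P(H) = 0.3456

Update 1:
  P(E) = 0.7721 × 0.3456 + 0.3289 × 0.6544 = 0.26683776 + 0.21523216 = 0.48206992
  P(H|E) = 0.26683776 / 0.48206992 = 0.5535

Update 2:
  P(E) = 0.7721 × 0.5535 + 0.3289 × 0.4465 = 0.42735735 + 0.14685385 = 0.57421120
  P(H|E) = 0.42735735 / 0.57421120 = 0.7443

Final posterior: 0.7443


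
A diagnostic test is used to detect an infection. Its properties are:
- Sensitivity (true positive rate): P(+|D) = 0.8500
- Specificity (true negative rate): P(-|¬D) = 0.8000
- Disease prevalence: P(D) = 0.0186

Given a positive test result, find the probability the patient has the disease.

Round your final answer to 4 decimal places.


Let D = has disease, + = positive test

Given:
- P(D) = 0.0186 (prevalence)
- P(+|D) = 0.8500 (sensitivity)
- P(-|¬D) = 0.8000 (specificity)
- P(+|¬D) = 0.2000 (false positive rate = 1 - specificity)

Step 1: Find P(+)
P(+) = P(+|D)P(D) + P(+|¬D)P(¬D)
     = 0.8500 × 0.0186 + 0.2000 × 0.9814
     = 0.01581000 + 0.19628000
     = 0.21209000

Step 2: Apply Bayes' theorem for P(D|+)
P(D|+) = P(+|D)P(D) / P(+)
       = 0.01581000 / 0.21209000
       = 0.0745


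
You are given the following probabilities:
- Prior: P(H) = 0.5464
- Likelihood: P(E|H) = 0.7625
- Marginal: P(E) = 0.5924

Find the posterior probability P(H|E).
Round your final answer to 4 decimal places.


Using Bayes' theorem:

P(H|E) = P(E|H) × P(H) / P(E)
       = 0.7625 × 0.5464 / 0.5924
       = 0.41663000 / 0.5924
       = 0.7033

The evidence strengthens our belief in H.
Prior: 0.5464 → Posterior: 0.7033


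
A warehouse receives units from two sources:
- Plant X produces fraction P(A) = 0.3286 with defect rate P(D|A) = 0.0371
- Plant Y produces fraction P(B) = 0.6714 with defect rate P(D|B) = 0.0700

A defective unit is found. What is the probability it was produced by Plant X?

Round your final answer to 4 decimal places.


Let A = from Plant X, D = defective

Given:
- P(A) = 0.3286, P(B) = 0.6714
- P(D|A) = 0.0371, P(D|B) = 0.0700

Step 1: Find P(D)
P(D) = P(D|A)P(A) + P(D|B)P(B)
     = 0.0371 × 0.3286 + 0.0700 × 0.6714
     = 0.01219106 + 0.04699800
     = 0.05918906

Step 2: Apply Bayes' theorem
P(A|D) = P(D|A)P(A) / P(D)
       = 0.01219106 / 0.05918906
       = 0.2060


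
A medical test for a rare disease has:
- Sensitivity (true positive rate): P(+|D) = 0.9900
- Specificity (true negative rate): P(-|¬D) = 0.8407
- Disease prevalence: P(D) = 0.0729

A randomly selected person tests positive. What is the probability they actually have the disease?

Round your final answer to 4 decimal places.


Let D = has disease, + = positive test

Given:
- P(D) = 0.0729 (prevalence)
- P(+|D) = 0.9900 (sensitivity)
- P(-|¬D) = 0.8407 (specificity)
- P(+|¬D) = 0.1593 (false positive rate = 1 - specificity)

Step 1: Find P(+)
P(+) = P(+|D)P(D) + P(+|¬D)P(¬D)
     = 0.9900 × 0.0729 + 0.1593 × 0.9271
     = 0.07217100 + 0.14768703
     = 0.21985803

Step 2: Apply Bayes' theorem for P(D|+)
P(D|+) = P(+|D)P(D) / P(+)
       = 0.07217100 / 0.21985803
       = 0.3283


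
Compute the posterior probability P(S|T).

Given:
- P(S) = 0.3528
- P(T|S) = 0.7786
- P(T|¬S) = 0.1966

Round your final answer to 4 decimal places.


Bayes' theorem: P(S|T) = P(T|S) × P(S) / P(T)

Step 1: Calculate P(T) using law of total probability
P(T) = P(T|S)P(S) + P(T|¬S)P(¬S)
     = 0.7786 × 0.3528 + 0.1966 × 0.6472
     = 0.27469008 + 0.12723952
     = 0.40192960

Step 2: Apply Bayes' theorem
P(S|T) = P(T|S) × P(S) / P(T)
       = 0.27469008 / 0.40192960
       = 0.6834


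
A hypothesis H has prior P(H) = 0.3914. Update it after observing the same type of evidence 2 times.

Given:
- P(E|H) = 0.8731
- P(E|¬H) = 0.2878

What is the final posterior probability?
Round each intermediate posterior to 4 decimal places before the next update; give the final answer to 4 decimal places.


Sequential Bayesian updating:

Initial prior: P(H) = 0.3914

Update 1:
  P(E) = 0.8731 × 0.3914 + 0.2878 × 0.6086 = 0.34173134 + 0.17515508 = 0.51688642
  P(H|E) = 0.34173134 / 0.51688642 = 0.6611

Update 2:
  P(E) = 0.8731 × 0.6611 + 0.2878 × 0.3389 = 0.57720641 + 0.09753542 = 0.67474183
  P(H|E) = 0.57720641 / 0.67474183 = 0.8554

Final posterior: 0.8554


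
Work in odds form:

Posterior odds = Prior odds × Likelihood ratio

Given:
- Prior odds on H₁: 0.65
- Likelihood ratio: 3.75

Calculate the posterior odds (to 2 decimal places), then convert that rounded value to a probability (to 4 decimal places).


Step 1: Calculate posterior odds
Posterior odds = Prior odds × LR
               = 0.65 × 3.75
               = 2.44

Step 2: Convert to probability
P(H₁|E) = Posterior odds / (1 + Posterior odds)
       = 2.44 / (1 + 2.44)
       = 2.44 / 3.44
       = 0.7093

The evidence increased P(H₁) from 0.3939 to 0.7093.


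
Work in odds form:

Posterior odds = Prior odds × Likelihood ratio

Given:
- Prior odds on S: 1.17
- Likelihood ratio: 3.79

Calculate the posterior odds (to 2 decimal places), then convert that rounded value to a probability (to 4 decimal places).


Step 1: Calculate posterior odds
Posterior odds = Prior odds × LR
               = 1.17 × 3.79
               = 4.43

Step 2: Convert to probability
P(S|E) = Posterior odds / (1 + Posterior odds)
       = 4.43 / (1 + 4.43)
       = 4.43 / 5.43
       = 0.8158

The evidence increased P(S) from 0.5392 to 0.8158.


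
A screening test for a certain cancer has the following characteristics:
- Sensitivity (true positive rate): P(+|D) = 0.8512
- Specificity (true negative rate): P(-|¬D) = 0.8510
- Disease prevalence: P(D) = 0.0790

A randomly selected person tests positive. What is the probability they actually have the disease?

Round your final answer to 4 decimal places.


Let D = has disease, + = positive test

Given:
- P(D) = 0.0790 (prevalence)
- P(+|D) = 0.8512 (sensitivity)
- P(-|¬D) = 0.8510 (specificity)
- P(+|¬D) = 0.1490 (false positive rate = 1 - specificity)

Step 1: Find P(+)
P(+) = P(+|D)P(D) + P(+|¬D)P(¬D)
     = 0.8512 × 0.0790 + 0.1490 × 0.9210
     = 0.06724480 + 0.13722900
     = 0.20447380

Step 2: Apply Bayes' theorem for P(D|+)
P(D|+) = P(+|D)P(D) / P(+)
       = 0.06724480 / 0.20447380
       = 0.3289


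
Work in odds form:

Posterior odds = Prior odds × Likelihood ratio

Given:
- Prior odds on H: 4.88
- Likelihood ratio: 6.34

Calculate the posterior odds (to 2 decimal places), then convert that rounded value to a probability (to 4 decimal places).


Step 1: Calculate posterior odds
Posterior odds = Prior odds × LR
               = 4.88 × 6.34
               = 30.94

Step 2: Convert to probability
P(H|E) = Posterior odds / (1 + Posterior odds)
       = 30.94 / (1 + 30.94)
       = 30.94 / 31.94
       = 0.9687

The evidence increased P(H) from 0.8299 to 0.9687.


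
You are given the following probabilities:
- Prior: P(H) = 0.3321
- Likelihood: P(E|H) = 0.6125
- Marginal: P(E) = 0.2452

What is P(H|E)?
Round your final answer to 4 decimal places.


Using Bayes' theorem:

P(H|E) = P(E|H) × P(H) / P(E)
       = 0.6125 × 0.3321 / 0.2452
       = 0.20341125 / 0.2452
       = 0.8296

The evidence strengthens our belief in H.
Prior: 0.3321 → Posterior: 0.8296


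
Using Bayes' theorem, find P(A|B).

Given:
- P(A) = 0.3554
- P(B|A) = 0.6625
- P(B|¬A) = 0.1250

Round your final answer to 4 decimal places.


Bayes' theorem: P(A|B) = P(B|A) × P(A) / P(B)

Step 1: Calculate P(B) using law of total probability
P(B) = P(B|A)P(A) + P(B|¬A)P(¬A)
     = 0.6625 × 0.3554 + 0.1250 × 0.6446
     = 0.23545250 + 0.08057500
     = 0.31602750

Step 2: Apply Bayes' theorem
P(A|B) = P(B|A) × P(A) / P(B)
       = 0.23545250 / 0.31602750
       = 0.7450


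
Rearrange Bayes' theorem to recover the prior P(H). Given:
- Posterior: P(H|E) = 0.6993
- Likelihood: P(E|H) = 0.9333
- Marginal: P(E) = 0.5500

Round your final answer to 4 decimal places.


From Bayes' theorem: P(H|E) = P(E|H) × P(H) / P(E)

Rearranging for P(H):
P(H) = P(H|E) × P(E) / P(E|H)
     = 0.6993 × 0.5500 / 0.9333
     = 0.38461500 / 0.9333
     = 0.4121


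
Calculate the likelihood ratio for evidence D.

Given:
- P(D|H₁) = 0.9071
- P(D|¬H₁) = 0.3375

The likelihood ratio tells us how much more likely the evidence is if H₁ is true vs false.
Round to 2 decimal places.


Likelihood Ratio (LR) = P(D|H₁) / P(D|¬H₁)

LR = 0.9071 / 0.3375
   = 2.69

The evidence is 2.69 times more likely if H₁ is true than if H₁ is false.
Since LR > 1, the evidence supports H₁ over ¬H₁.


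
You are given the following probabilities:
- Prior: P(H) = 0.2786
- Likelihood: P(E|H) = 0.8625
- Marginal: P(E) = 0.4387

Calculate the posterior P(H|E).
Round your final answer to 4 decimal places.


Using Bayes' theorem:

P(H|E) = P(E|H) × P(H) / P(E)
       = 0.8625 × 0.2786 / 0.4387
       = 0.24029250 / 0.4387
       = 0.5477

The evidence strengthens our belief in H.
Prior: 0.2786 → Posterior: 0.5477


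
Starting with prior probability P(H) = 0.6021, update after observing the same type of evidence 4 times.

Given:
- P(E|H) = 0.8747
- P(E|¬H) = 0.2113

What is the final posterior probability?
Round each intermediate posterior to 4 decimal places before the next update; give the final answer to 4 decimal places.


Sequential Bayesian updating:

Initial prior: P(H) = 0.6021

Update 1:
  P(E) = 0.8747 × 0.6021 + 0.2113 × 0.3979 = 0.52665687 + 0.08407627 = 0.61073314
  P(H|E) = 0.52665687 / 0.61073314 = 0.8623

Update 2:
  P(E) = 0.8747 × 0.8623 + 0.2113 × 0.1377 = 0.75425381 + 0.02909601 = 0.78334982
  P(H|E) = 0.75425381 / 0.78334982 = 0.9629

Update 3:
  P(E) = 0.8747 × 0.9629 + 0.2113 × 0.0371 = 0.84224863 + 0.00783923 = 0.85008786
  P(H|E) = 0.84224863 / 0.85008786 = 0.9908

Update 4:
  P(E) = 0.8747 × 0.9908 + 0.2113 × 0.0092 = 0.86665276 + 0.00194396 = 0.86859672
  P(H|E) = 0.86665276 / 0.86859672 = 0.9978

Final posterior: 0.9978


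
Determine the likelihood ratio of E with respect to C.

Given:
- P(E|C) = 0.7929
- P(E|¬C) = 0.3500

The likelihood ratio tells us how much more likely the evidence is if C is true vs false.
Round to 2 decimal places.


Likelihood Ratio (LR) = P(E|C) / P(E|¬C)

LR = 0.7929 / 0.3500
   = 2.27

The evidence is 2.27 times more likely if C is true than if C is false.
Since LR > 1, the evidence supports C over ¬C.


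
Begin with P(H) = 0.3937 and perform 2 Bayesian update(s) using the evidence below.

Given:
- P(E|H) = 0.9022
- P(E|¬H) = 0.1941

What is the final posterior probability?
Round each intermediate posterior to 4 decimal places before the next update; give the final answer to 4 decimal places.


Sequential Bayesian updating:

Initial prior: P(H) = 0.3937

Update 1:
  P(E) = 0.9022 × 0.3937 + 0.1941 × 0.6063 = 0.35519614 + 0.11768283 = 0.47287897
  P(H|E) = 0.35519614 / 0.47287897 = 0.7511

Update 2:
  P(E) = 0.9022 × 0.7511 + 0.1941 × 0.2489 = 0.67764242 + 0.04831149 = 0.72595391
  P(H|E) = 0.67764242 / 0.72595391 = 0.9335

Final posterior: 0.9335


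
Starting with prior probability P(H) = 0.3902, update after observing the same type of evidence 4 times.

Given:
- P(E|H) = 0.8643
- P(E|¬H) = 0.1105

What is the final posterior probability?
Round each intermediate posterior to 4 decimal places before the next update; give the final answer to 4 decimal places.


Sequential Bayesian updating:

Initial prior: P(H) = 0.3902

Update 1:
  P(E) = 0.8643 × 0.3902 + 0.1105 × 0.6098 = 0.33724986 + 0.06738290 = 0.40463276
  P(H|E) = 0.33724986 / 0.40463276 = 0.8335

Update 2:
  P(E) = 0.8643 × 0.8335 + 0.1105 × 0.1665 = 0.72039405 + 0.01839825 = 0.73879230
  P(H|E) = 0.72039405 / 0.73879230 = 0.9751

Update 3:
  P(E) = 0.8643 × 0.9751 + 0.1105 × 0.0249 = 0.84277893 + 0.00275145 = 0.84553038
  P(H|E) = 0.84277893 / 0.84553038 = 0.9967

Update 4:
  P(E) = 0.8643 × 0.9967 + 0.1105 × 0.0033 = 0.86144781 + 0.00036465 = 0.86181246
  P(H|E) = 0.86144781 / 0.86181246 = 0.9996

Final posterior: 0.9996


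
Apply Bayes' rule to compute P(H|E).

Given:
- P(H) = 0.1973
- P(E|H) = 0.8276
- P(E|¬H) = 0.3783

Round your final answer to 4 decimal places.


Bayes' theorem: P(H|E) = P(E|H) × P(H) / P(E)

Step 1: Calculate P(E) using law of total probability
P(E) = P(E|H)P(H) + P(E|¬H)P(¬H)
     = 0.8276 × 0.1973 + 0.3783 × 0.8027
     = 0.16328548 + 0.30366141
     = 0.46694689

Step 2: Apply Bayes' theorem
P(H|E) = P(E|H) × P(H) / P(E)
       = 0.16328548 / 0.46694689
       = 0.3497


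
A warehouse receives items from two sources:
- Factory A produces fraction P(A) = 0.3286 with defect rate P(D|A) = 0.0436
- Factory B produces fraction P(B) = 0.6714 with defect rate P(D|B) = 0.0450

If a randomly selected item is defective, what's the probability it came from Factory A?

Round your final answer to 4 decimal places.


Let A = from Factory A, D = defective

Given:
- P(A) = 0.3286, P(B) = 0.6714
- P(D|A) = 0.0436, P(D|B) = 0.0450

Step 1: Find P(D)
P(D) = P(D|A)P(A) + P(D|B)P(B)
     = 0.0436 × 0.3286 + 0.0450 × 0.6714
     = 0.01432696 + 0.03021300
     = 0.04453996

Step 2: Apply Bayes' theorem
P(A|D) = P(D|A)P(A) / P(D)
       = 0.01432696 / 0.04453996
       = 0.3217


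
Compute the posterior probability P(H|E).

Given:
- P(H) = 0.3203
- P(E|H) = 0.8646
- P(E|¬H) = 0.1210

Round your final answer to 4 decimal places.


Bayes' theorem: P(H|E) = P(E|H) × P(H) / P(E)

Step 1: Calculate P(E) using law of total probability
P(E) = P(E|H)P(H) + P(E|¬H)P(¬H)
     = 0.8646 × 0.3203 + 0.1210 × 0.6797
     = 0.27693138 + 0.08224370
     = 0.35917508

Step 2: Apply Bayes' theorem
P(H|E) = P(E|H) × P(H) / P(E)
       = 0.27693138 / 0.35917508
       = 0.7710


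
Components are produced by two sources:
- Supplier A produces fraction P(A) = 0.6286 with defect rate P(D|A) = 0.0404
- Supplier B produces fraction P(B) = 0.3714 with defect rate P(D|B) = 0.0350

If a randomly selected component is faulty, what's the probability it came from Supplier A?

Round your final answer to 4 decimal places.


Let A = from Supplier A, D = faulty

Given:
- P(A) = 0.6286, P(B) = 0.3714
- P(D|A) = 0.0404, P(D|B) = 0.0350

Step 1: Find P(D)
P(D) = P(D|A)P(A) + P(D|B)P(B)
     = 0.0404 × 0.6286 + 0.0350 × 0.3714
     = 0.02539544 + 0.01299900
     = 0.03839444

Step 2: Apply Bayes' theorem
P(A|D) = P(D|A)P(A) / P(D)
       = 0.02539544 / 0.03839444
       = 0.6614


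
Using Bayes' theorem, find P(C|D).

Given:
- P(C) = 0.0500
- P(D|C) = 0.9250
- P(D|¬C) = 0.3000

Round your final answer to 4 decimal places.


Bayes' theorem: P(C|D) = P(D|C) × P(C) / P(D)

Step 1: Calculate P(D) using law of total probability
P(D) = P(D|C)P(C) + P(D|¬C)P(¬C)
     = 0.9250 × 0.0500 + 0.3000 × 0.9500
     = 0.04625000 + 0.28500000
     = 0.33125000

Step 2: Apply Bayes' theorem
P(C|D) = P(D|C) × P(C) / P(D)
       = 0.04625000 / 0.33125000
       = 0.1396


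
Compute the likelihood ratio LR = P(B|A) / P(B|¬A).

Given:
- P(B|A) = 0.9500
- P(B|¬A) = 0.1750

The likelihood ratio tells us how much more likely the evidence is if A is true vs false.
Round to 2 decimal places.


Likelihood Ratio (LR) = P(B|A) / P(B|¬A)

LR = 0.9500 / 0.1750
   = 5.43

The evidence is 5.43 times more likely if A is true than if A is false.
LR > 1, so observing B raises the odds in favor of A.


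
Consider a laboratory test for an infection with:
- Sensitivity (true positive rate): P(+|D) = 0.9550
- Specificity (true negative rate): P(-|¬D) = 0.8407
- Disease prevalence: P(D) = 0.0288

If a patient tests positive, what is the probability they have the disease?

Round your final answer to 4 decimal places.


Let D = has disease, + = positive test

Given:
- P(D) = 0.0288 (prevalence)
- P(+|D) = 0.9550 (sensitivity)
- P(-|¬D) = 0.8407 (specificity)
- P(+|¬D) = 0.1593 (false positive rate = 1 - specificity)

Step 1: Find P(+)
P(+) = P(+|D)P(D) + P(+|¬D)P(¬D)
     = 0.9550 × 0.0288 + 0.1593 × 0.9712
     = 0.02750400 + 0.15471216
     = 0.18221616

Step 2: Apply Bayes' theorem for P(D|+)
P(D|+) = P(+|D)P(D) / P(+)
       = 0.02750400 / 0.18221616
       = 0.1509


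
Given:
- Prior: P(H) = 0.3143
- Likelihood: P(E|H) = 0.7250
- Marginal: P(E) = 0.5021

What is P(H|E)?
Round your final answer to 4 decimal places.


Using Bayes' theorem:

P(H|E) = P(E|H) × P(H) / P(E)
       = 0.7250 × 0.3143 / 0.5021
       = 0.22786750 / 0.5021
       = 0.4538

The evidence strengthens our belief in H.
Prior: 0.3143 → Posterior: 0.4538


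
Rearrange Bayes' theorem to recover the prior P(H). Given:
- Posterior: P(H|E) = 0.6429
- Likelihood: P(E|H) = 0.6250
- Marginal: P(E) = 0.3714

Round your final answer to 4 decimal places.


From Bayes' theorem: P(H|E) = P(E|H) × P(H) / P(E)

Rearranging for P(H):
P(H) = P(H|E) × P(E) / P(E|H)
     = 0.6429 × 0.3714 / 0.6250
     = 0.23877306 / 0.6250
     = 0.3820


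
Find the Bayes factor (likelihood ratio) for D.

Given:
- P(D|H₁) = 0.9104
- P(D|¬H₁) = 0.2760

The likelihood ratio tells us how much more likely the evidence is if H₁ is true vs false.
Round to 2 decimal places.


Likelihood Ratio (LR) = P(D|H₁) / P(D|¬H₁)

LR = 0.9104 / 0.2760
   = 3.30

The evidence is 3.30 times more likely if H₁ is true than if H₁ is false.
Since LR > 1, the evidence supports H₁ over ¬H₁.


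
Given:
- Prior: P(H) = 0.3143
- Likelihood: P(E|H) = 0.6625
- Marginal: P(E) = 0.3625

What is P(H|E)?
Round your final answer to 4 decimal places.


Using Bayes' theorem:

P(H|E) = P(E|H) × P(H) / P(E)
       = 0.6625 × 0.3143 / 0.3625
       = 0.20822375 / 0.3625
       = 0.5744

The evidence strengthens our belief in H.
Prior: 0.3143 → Posterior: 0.5744


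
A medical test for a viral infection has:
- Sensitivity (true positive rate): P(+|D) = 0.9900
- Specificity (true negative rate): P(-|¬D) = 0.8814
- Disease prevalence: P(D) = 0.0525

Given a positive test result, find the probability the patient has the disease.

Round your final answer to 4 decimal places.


Let D = has disease, + = positive test

Given:
- P(D) = 0.0525 (prevalence)
- P(+|D) = 0.9900 (sensitivity)
- P(-|¬D) = 0.8814 (specificity)
- P(+|¬D) = 0.1186 (false positive rate = 1 - specificity)

Step 1: Find P(+)
P(+) = P(+|D)P(D) + P(+|¬D)P(¬D)
     = 0.9900 × 0.0525 + 0.1186 × 0.9475
     = 0.05197500 + 0.11237350
     = 0.16434850

Step 2: Apply Bayes' theorem for P(D|+)
P(D|+) = P(+|D)P(D) / P(+)
       = 0.05197500 / 0.16434850
       = 0.3162


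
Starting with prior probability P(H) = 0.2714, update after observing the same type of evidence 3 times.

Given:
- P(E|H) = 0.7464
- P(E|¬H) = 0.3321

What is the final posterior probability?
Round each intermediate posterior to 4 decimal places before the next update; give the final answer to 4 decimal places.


Sequential Bayesian updating:

Initial prior: P(H) = 0.2714

Update 1:
  P(E) = 0.7464 × 0.2714 + 0.3321 × 0.7286 = 0.20257296 + 0.24196806 = 0.44454102
  P(H|E) = 0.20257296 / 0.44454102 = 0.4557

Update 2:
  P(E) = 0.7464 × 0.4557 + 0.3321 × 0.5443 = 0.34013448 + 0.18076203 = 0.52089651
  P(H|E) = 0.34013448 / 0.52089651 = 0.6530

Update 3:
  P(E) = 0.7464 × 0.6530 + 0.3321 × 0.3470 = 0.48739920 + 0.11523870 = 0.60263790
  P(H|E) = 0.48739920 / 0.60263790 = 0.8088

Final posterior: 0.8088


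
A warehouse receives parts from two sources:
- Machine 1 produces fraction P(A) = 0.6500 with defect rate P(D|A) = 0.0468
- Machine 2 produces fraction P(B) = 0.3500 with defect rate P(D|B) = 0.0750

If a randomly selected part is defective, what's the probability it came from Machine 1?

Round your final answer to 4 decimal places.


Let A = from Machine 1, D = defective

Given:
- P(A) = 0.6500, P(B) = 0.3500
- P(D|A) = 0.0468, P(D|B) = 0.0750

Step 1: Find P(D)
P(D) = P(D|A)P(A) + P(D|B)P(B)
     = 0.0468 × 0.6500 + 0.0750 × 0.3500
     = 0.03042000 + 0.02625000
     = 0.05667000

Step 2: Apply Bayes' theorem
P(A|D) = P(D|A)P(A) / P(D)
       = 0.03042000 / 0.05667000
       = 0.5368


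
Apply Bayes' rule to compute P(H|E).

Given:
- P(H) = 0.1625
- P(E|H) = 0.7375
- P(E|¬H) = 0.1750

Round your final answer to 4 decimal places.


Bayes' theorem: P(H|E) = P(E|H) × P(H) / P(E)

Step 1: Calculate P(E) using law of total probability
P(E) = P(E|H)P(H) + P(E|¬H)P(¬H)
     = 0.7375 × 0.1625 + 0.1750 × 0.8375
     = 0.11984375 + 0.14656250
     = 0.26640625

Step 2: Apply Bayes' theorem
P(H|E) = P(E|H) × P(H) / P(E)
       = 0.11984375 / 0.26640625
       = 0.4499


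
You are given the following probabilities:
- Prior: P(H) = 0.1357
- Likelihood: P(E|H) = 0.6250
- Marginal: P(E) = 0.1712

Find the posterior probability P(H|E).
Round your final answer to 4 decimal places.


Using Bayes' theorem:

P(H|E) = P(E|H) × P(H) / P(E)
       = 0.6250 × 0.1357 / 0.1712
       = 0.08481250 / 0.1712
       = 0.4954

The evidence strengthens our belief in H.
Prior: 0.1357 → Posterior: 0.4954


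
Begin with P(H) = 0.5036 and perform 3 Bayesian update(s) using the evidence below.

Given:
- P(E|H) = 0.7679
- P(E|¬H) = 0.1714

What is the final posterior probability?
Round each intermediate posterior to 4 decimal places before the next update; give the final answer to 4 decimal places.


Sequential Bayesian updating:

Initial prior: P(H) = 0.5036

Update 1:
  P(E) = 0.7679 × 0.5036 + 0.1714 × 0.4964 = 0.38671444 + 0.08508296 = 0.47179740
  P(H|E) = 0.38671444 / 0.47179740 = 0.8197

Update 2:
  P(E) = 0.7679 × 0.8197 + 0.1714 × 0.1803 = 0.62944763 + 0.03090342 = 0.66035105
  P(H|E) = 0.62944763 / 0.66035105 = 0.9532

Update 3:
  P(E) = 0.7679 × 0.9532 + 0.1714 × 0.0468 = 0.73196228 + 0.00802152 = 0.73998380
  P(H|E) = 0.73196228 / 0.73998380 = 0.9892

Final posterior: 0.9892


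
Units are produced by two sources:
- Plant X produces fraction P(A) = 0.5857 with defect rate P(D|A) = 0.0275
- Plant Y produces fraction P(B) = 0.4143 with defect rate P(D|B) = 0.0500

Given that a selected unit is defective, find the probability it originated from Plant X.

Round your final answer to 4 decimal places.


Let A = from Plant X, D = defective

Given:
- P(A) = 0.5857, P(B) = 0.4143
- P(D|A) = 0.0275, P(D|B) = 0.0500

Step 1: Find P(D)
P(D) = P(D|A)P(A) + P(D|B)P(B)
     = 0.0275 × 0.5857 + 0.0500 × 0.4143
     = 0.01610675 + 0.02071500
     = 0.03682175

Step 2: Apply Bayes' theorem
P(A|D) = P(D|A)P(A) / P(D)
       = 0.01610675 / 0.03682175
       = 0.4374


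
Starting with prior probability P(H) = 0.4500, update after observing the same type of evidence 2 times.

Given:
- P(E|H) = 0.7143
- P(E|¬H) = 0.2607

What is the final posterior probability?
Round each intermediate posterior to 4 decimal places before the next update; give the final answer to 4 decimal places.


Sequential Bayesian updating:

Initial prior: P(H) = 0.4500

Update 1:
  P(E) = 0.7143 × 0.4500 + 0.2607 × 0.5500 = 0.32143500 + 0.14338500 = 0.46482000
  P(H|E) = 0.32143500 / 0.46482000 = 0.6915

Update 2:
  P(E) = 0.7143 × 0.6915 + 0.2607 × 0.3085 = 0.49393845 + 0.08042595 = 0.57436440
  P(H|E) = 0.49393845 / 0.57436440 = 0.8600

Final posterior: 0.8600


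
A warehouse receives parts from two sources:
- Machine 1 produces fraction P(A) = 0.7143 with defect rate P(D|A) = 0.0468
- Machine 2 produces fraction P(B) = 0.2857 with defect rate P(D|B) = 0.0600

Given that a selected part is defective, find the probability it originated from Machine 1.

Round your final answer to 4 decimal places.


Let A = from Machine 1, D = defective

Given:
- P(A) = 0.7143, P(B) = 0.2857
- P(D|A) = 0.0468, P(D|B) = 0.0600

Step 1: Find P(D)
P(D) = P(D|A)P(A) + P(D|B)P(B)
     = 0.0468 × 0.7143 + 0.0600 × 0.2857
     = 0.03342924 + 0.01714200
     = 0.05057124

Step 2: Apply Bayes' theorem
P(A|D) = P(D|A)P(A) / P(D)
       = 0.03342924 / 0.05057124
       = 0.6610


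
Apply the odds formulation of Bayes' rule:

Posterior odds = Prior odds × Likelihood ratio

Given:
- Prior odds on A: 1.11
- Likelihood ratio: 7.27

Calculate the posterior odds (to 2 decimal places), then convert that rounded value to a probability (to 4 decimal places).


Step 1: Calculate posterior odds
Posterior odds = Prior odds × LR
               = 1.11 × 7.27
               = 8.07

Step 2: Convert to probability
P(A|E) = Posterior odds / (1 + Posterior odds)
       = 8.07 / (1 + 8.07)
       = 8.07 / 9.07
       = 0.8897

The evidence increased P(A) from 0.5261 to 0.8897.


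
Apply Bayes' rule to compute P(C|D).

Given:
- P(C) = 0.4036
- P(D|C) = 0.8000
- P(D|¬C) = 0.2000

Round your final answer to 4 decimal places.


Bayes' theorem: P(C|D) = P(D|C) × P(C) / P(D)

Step 1: Calculate P(D) using law of total probability
P(D) = P(D|C)P(C) + P(D|¬C)P(¬C)
     = 0.8000 × 0.4036 + 0.2000 × 0.5964
     = 0.32288000 + 0.11928000
     = 0.44216000

Step 2: Apply Bayes' theorem
P(C|D) = P(D|C) × P(C) / P(D)
       = 0.32288000 / 0.44216000
       = 0.7302


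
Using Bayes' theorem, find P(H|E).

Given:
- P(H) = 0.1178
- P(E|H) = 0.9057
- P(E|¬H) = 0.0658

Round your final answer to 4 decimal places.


Bayes' theorem: P(H|E) = P(E|H) × P(H) / P(E)

Step 1: Calculate P(E) using law of total probability
P(E) = P(E|H)P(H) + P(E|¬H)P(¬H)
     = 0.9057 × 0.1178 + 0.0658 × 0.8822
     = 0.10669146 + 0.05804876
     = 0.16474022

Step 2: Apply Bayes' theorem
P(H|E) = P(E|H) × P(H) / P(E)
       = 0.10669146 / 0.16474022
       = 0.6476


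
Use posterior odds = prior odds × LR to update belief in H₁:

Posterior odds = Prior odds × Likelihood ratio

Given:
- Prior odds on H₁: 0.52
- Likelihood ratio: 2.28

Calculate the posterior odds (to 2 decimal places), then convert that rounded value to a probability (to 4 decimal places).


Step 1: Calculate posterior odds
Posterior odds = Prior odds × LR
               = 0.52 × 2.28
               = 1.19

Step 2: Convert to probability
P(H₁|E) = Posterior odds / (1 + Posterior odds)
       = 1.19 / (1 + 1.19)
       = 1.19 / 2.19
       = 0.5434

The evidence increased P(H₁) from 0.3421 to 0.5434.


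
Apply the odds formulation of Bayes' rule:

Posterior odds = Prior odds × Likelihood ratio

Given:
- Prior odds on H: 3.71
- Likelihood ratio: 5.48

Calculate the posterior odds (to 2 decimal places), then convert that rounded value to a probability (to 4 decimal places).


Step 1: Calculate posterior odds
Posterior odds = Prior odds × LR
               = 3.71 × 5.48
               = 20.33

Step 2: Convert to probability
P(H|E) = Posterior odds / (1 + Posterior odds)
       = 20.33 / (1 + 20.33)
       = 20.33 / 21.33
       = 0.9531

The evidence increased P(H) from 0.7877 to 0.9531.


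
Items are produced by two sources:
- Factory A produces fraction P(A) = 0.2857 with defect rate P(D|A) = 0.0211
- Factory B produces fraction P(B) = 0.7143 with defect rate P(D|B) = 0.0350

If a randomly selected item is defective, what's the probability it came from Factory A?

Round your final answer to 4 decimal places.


Let A = from Factory A, D = defective

Given:
- P(A) = 0.2857, P(B) = 0.7143
- P(D|A) = 0.0211, P(D|B) = 0.0350

Step 1: Find P(D)
P(D) = P(D|A)P(A) + P(D|B)P(B)
     = 0.0211 × 0.2857 + 0.0350 × 0.7143
     = 0.00602827 + 0.02500050
     = 0.03102877

Step 2: Apply Bayes' theorem
P(A|D) = P(D|A)P(A) / P(D)
       = 0.00602827 / 0.03102877
       = 0.1943
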